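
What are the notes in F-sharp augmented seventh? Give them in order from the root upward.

F-sharp augmented seventh is an augmented seventh built on F-sharp.
root → F-sharp
3rd (major 3rd) → A-sharp
5th (augmented 5th) → C-double-sharp
7th (minor 7th) → E

F-sharp, A-sharp, C-double-sharp, E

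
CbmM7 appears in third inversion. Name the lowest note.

CbmM7 = Cb–Ebb–Gb–Bb. Third inversion → seventh in the bass = Bb.

Bb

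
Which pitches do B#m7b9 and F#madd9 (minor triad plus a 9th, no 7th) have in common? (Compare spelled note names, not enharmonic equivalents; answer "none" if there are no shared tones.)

C♯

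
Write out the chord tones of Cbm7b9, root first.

Cbm7b9: minor seventh flat nine on Cb.
Root: Cb
Minor 3rd (3rd): Ebb
Perfect 5th (5th): Gb
Minor 7th (7th): Bbb
Minor 9th (9th): Dbb

Cb, Ebb, Gb, Bbb, Dbb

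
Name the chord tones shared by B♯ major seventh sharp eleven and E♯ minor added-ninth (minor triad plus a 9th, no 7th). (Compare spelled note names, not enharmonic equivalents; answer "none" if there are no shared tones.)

B♯ major seventh sharp eleven = B-sharp, D-double-sharp, F-double-sharp, A-double-sharp, E-double-sharp.
E♯ minor added-ninth = E-sharp, G-sharp, B-sharp, F-double-sharp.
Shared: B-sharp, F-double-sharp.

B-sharp, F-double-sharp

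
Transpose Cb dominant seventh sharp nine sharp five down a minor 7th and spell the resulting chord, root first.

D-flat, F, A, C-flat, E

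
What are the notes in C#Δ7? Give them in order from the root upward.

C♯, E♯, G♯, B♯

C#Δ7 is a major seventh built on C♯.
root → C♯
3rd (major 3rd) → E♯
5th (perfect 5th) → G♯
7th (major 7th) → B♯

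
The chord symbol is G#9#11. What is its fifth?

D#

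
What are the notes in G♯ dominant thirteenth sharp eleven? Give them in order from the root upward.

G♯ dominant thirteenth sharp eleven is a dominant thirteenth sharp eleven built on G-sharp.
Root: G-sharp
Major 3rd (3rd): B-sharp
Perfect 5th (5th): D-sharp
Minor 7th (7th): F-sharp
Major 9th (9th): A-sharp
Augmented 11th (11th): C-double-sharp
Major 13th (13th): E-sharp

G-sharp, B-sharp, D-sharp, F-sharp, A-sharp, C-double-sharp, E-sharp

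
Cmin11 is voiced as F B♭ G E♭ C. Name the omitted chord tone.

D

Cmin11 = C, E♭, G, B♭, D, F. The voicing lacks the 9th (major 9th), D.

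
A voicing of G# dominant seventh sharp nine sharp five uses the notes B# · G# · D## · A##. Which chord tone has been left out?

F#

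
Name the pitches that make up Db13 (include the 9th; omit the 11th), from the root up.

Root Db, quality dominant thirteenth:
root → Db
3rd (major 3rd) → F
5th (perfect 5th) → Ab
7th (minor 7th) → Cb
9th (major 9th) → Eb
13th (major 13th) → Bb

Db F Ab Cb Eb Bb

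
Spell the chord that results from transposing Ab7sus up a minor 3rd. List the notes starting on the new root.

Cb  Fb  Gb  Bbb

Transposed root: Ab → Cb (minor 3rd up). So we spell Cb dominant seventh suspended fourth:
Cb — root
Fb — perfect 4th
Gb — perfect 5th
Bbb — minor 7th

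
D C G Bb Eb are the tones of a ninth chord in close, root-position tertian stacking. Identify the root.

Stacking in thirds gives C – Eb – G – Bb – D, so C is the root — C minor ninth.

C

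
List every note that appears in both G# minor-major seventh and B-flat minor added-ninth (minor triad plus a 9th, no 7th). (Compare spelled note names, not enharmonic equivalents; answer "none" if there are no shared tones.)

G# minor-major seventh: G-sharp B D-sharp F-double-sharp
B-flat minor added-ninth: B-flat D-flat F C
Common to both → none.

none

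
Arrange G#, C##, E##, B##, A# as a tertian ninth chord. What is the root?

A#

Stacking in thirds gives A# – C## – E## – G# – B##, so A# is the root — A# dominant seventh sharp nine sharp five.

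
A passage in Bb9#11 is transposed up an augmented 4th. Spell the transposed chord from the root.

Transposed root: Bb → E (augmented 4th up). So we spell E dominant ninth sharp eleven:
Root: E
Major 3rd (3rd): G#
Perfect 5th (5th): B
Minor 7th (7th): D
Major 9th (9th): F#
Augmented 11th (11th): A#

E, G#, B, D, F#, A#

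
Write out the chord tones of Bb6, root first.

Bb, D, F, G

Bb6: major sixth on Bb.
Bb — root
D — major 3rd
F — perfect 5th
G — major 6th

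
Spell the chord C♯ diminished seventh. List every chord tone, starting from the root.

C-sharp, E, G, B-flat

C♯ diminished seventh is a diminished seventh built on C-sharp.
root → C-sharp
3rd (minor 3rd) → E
5th (diminished 5th) → G
7th (diminished 7th) → B-flat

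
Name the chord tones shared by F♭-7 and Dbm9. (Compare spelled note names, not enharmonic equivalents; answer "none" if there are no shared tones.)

F♭, C♭

F♭-7 = F♭, A𝄫, C♭, E𝄫.
Dbm9 = D♭, F♭, A♭, C♭, E♭.
Shared: F♭, C♭.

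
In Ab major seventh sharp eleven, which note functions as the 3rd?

C

Root of Ab major seventh sharp eleven = Ab. The 3rd is a major 3rd: Ab up a major 3rd → C.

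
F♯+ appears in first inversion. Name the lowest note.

F♯+ in root position is F#–A#–C##.
First inversion places the third in the bass, which is A#.

A#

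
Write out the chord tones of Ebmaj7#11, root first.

Eb, G, Bb, D, A

Ebmaj7#11: major seventh sharp eleven on Eb.
Eb — root
G — major 3rd
Bb — perfect 5th
D — major 7th
A — augmented 11th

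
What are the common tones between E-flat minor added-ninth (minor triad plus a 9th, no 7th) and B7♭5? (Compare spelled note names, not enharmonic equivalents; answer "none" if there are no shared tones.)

E-flat minor added-ninth = Eb, Gb, Bb, F.
B7♭5 = B, D#, F, A.
Shared: F.

F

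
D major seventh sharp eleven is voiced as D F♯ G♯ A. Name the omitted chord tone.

D major seventh sharp eleven = D, F♯, A, C♯, G♯. The voicing lacks the 7th (major 7th), C♯.

C♯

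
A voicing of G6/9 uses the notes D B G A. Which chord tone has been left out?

The full G6/9 chord is G, B, D, E, A.
Comparing with the voicing, the major 6th (6th) — E — is absent.

E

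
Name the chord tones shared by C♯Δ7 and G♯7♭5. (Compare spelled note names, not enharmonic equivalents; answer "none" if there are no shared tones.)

G#, B#

C♯Δ7 = C#, E#, G#, B#.
G♯7♭5 = G#, B#, D, F#.
Shared: G#, B#.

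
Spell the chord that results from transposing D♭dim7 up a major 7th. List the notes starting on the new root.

C – E♭ – G♭ – B𝄫

D♭ up a major 7th → C. New chord: C diminished seventh.
- root: C
- minor 3rd: E♭
- diminished 5th: G♭
- diminished 7th: B𝄫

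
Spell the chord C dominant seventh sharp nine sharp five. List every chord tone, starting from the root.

C dominant seventh sharp nine sharp five is a dominant seventh sharp nine sharp five built on C.
root → C
3rd (major 3rd) → E
5th (augmented 5th) → G#
7th (minor 7th) → Bb
9th (augmented 9th) → D#

C – E – G# – Bb – D#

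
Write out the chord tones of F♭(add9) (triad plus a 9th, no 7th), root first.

F♭(add9): added-ninth on Fb.
root → Fb
3rd (major 3rd) → Ab
5th (perfect 5th) → Cb
9th (major 9th) → Gb

Fb, Ab, Cb, Gb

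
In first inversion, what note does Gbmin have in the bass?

Bbb

Gbmin in root position is Gb–Bbb–Db.
First inversion places the third in the bass, which is Bbb.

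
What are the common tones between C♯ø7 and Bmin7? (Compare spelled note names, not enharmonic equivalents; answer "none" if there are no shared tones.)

B

C♯ø7: C♯ E G B
Bmin7: B D F♯ A
Common to both → B.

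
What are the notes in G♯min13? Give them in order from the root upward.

G♯min13 is a minor thirteenth built on G#.
G# — root
B — minor 3rd
D# — perfect 5th
F# — minor 7th
A# — major 9th
C# — perfect 11th
E# — major 13th

G#  B  D#  F#  A#  C#  E#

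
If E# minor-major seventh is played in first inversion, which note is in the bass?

G-sharp

E# minor-major seventh in root position is E-sharp–G-sharp–B-sharp–D-double-sharp.
First inversion places the third in the bass, which is G-sharp.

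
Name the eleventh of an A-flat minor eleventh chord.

D-flat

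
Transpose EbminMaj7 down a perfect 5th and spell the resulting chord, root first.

Ab Cb Eb G

A perfect 5th down from Eb is Ab, so the new chord is Ab minor-major seventh.
Root: Ab
Minor 3rd (3rd): Cb
Perfect 5th (5th): Eb
Major 7th (7th): G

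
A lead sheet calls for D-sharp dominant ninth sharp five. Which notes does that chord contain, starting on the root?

D-sharp – F-double-sharp – A-double-sharp – C-sharp – E-sharp

Root D-sharp, quality dominant ninth sharp five:
Root: D-sharp
Major 3rd (3rd): F-double-sharp
Augmented 5th (5th): A-double-sharp
Minor 7th (7th): C-sharp
Major 9th (9th): E-sharp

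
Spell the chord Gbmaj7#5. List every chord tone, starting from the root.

Gb  Bb  D  F

Gbmaj7#5: augmented major seventh on Gb.
root → Gb
3rd (major 3rd) → Bb
5th (augmented 5th) → D
7th (major 7th) → F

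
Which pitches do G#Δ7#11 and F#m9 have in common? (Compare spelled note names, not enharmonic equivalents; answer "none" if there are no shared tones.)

G#Δ7#11: G# B# D# F## C##
F#m9: F# A C# E G#
Common to both → G#.

G#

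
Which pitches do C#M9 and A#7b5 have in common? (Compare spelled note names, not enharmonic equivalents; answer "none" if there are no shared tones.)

G♯

C#M9: C♯ E♯ G♯ B♯ D♯
A#7b5: A♯ C𝄪 E G♯
Common to both → G♯.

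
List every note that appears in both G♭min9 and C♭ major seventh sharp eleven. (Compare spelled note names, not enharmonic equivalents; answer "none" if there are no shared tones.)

G♭min9 = Gb, Bbb, Db, Fb, Ab.
C♭ major seventh sharp eleven = Cb, Eb, Gb, Bb, F.
Shared: Gb.

Gb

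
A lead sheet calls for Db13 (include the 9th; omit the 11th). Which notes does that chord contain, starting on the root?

Root Db, quality dominant thirteenth:
Db — root
F — major 3rd
Ab — perfect 5th
Cb — minor 7th
Eb — major 9th
Bb — major 13th

Db, F, Ab, Cb, Eb, Bb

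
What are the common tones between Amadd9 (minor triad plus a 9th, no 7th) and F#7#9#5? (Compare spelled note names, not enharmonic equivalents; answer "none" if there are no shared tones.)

E

Amadd9 = A, C, E, B.
F#7#9#5 = F#, A#, C##, E, G##.
Shared: E.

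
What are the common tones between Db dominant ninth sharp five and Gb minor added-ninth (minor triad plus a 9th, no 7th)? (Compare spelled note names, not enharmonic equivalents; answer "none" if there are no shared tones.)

D-flat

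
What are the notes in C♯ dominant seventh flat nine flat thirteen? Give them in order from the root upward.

C# E# G# B D A

Root C#, quality dominant seventh flat nine flat thirteen:
- root: C#
- major 3rd: E#
- perfect 5th: G#
- minor 7th: B
- minor 9th: D
- minor 13th: A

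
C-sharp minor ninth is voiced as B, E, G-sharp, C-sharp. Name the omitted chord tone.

The full C-sharp minor ninth chord is C-sharp, E, G-sharp, B, D-sharp.
Comparing with the voicing, the major 9th (9th) — D-sharp — is absent.

D-sharp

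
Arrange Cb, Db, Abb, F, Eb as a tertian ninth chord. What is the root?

Arranged so that each adjacent pair is a third by letter name: Db – F – Abb – Cb – Eb.
The bottom of that stack, Db, is the root (this is Db dominant ninth flat five).

Db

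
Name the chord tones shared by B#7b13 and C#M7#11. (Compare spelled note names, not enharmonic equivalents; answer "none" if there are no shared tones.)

B#7b13 = B♯, D𝄪, F𝄪, A♯, G♯.
C#M7#11 = C♯, E♯, G♯, B♯, F𝄪.
Shared: B♯, F𝄪, G♯.

B♯ F𝄪 G♯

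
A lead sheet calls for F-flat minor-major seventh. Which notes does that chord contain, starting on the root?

Root F-flat, quality minor-major seventh:
F-flat — root
A-double-flat — minor 3rd
C-flat — perfect 5th
E-flat — major 7th

F-flat A-double-flat C-flat E-flat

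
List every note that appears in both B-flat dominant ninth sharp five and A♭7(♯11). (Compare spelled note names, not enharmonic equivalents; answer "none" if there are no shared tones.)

D, A♭, C

B-flat dominant ninth sharp five: B♭ D F♯ A♭ C
A♭7(♯11): A♭ C E♭ G♭ D
Common to both → D, A♭, C.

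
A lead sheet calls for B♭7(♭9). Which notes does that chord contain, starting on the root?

Bb, D, F, Ab, Cb

B♭7(♭9) is a dominant seventh flat nine built on Bb.
Root: Bb
Major 3rd (3rd): D
Perfect 5th (5th): F
Minor 7th (7th): Ab
Minor 9th (9th): Cb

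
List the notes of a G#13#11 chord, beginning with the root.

G#13#11: dominant thirteenth sharp eleven on G♯.
Root: G♯
Major 3rd (3rd): B♯
Perfect 5th (5th): D♯
Minor 7th (7th): F♯
Major 9th (9th): A♯
Augmented 11th (11th): C𝄪
Major 13th (13th): E♯

G♯  B♯  D♯  F♯  A♯  C𝄪  E♯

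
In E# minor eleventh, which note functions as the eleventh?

Root of E# minor eleventh = E#. The 11th is a perfect 11th: E# up a perfect 11th → A#.

A#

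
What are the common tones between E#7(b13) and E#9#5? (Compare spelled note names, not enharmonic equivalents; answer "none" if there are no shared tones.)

E#7(b13): E# G## B# D# C#
E#9#5: E# G## B## D# F##
Common to both → E#, G##, D#.

E#, G##, D#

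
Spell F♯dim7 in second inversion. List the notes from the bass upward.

C, Eb, F#, A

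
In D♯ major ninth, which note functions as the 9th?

E-sharp

D♯ major ninth is built on D-sharp; its 9th is a major 9th above the root.
A second above D uses the letter E, and the major 9th above D-sharp is E-sharp.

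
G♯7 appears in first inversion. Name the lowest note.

B#

G♯7 in root position is G#–B#–D#–F#.
First inversion places the third in the bass, which is B#.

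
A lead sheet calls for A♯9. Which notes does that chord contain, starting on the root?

Root A#, quality dominant ninth:
root → A#
3rd (major 3rd) → C##
5th (perfect 5th) → E#
7th (minor 7th) → G#
9th (major 9th) → B#

A#, C##, E#, G#, B#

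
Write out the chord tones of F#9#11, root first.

F#, A#, C#, E, G#, B#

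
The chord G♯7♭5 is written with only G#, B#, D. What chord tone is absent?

The full G♯7♭5 chord is G#, B#, D, F#.
Comparing with the voicing, the minor 7th (7th) — F# — is absent.

F#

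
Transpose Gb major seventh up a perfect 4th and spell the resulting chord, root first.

C-flat, E-flat, G-flat, B-flat

A perfect 4th up from G-flat is C-flat, so the new chord is C-flat major seventh.
Root: C-flat
Major 3rd (3rd): E-flat
Perfect 5th (5th): G-flat
Major 7th (7th): B-flat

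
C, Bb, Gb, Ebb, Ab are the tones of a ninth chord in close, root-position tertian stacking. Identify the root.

Arranged so that each adjacent pair is a third by letter name: Ab – C – Ebb – Gb – Bb.
The bottom of that stack, Ab, is the root (this is Ab dominant ninth flat five).

Ab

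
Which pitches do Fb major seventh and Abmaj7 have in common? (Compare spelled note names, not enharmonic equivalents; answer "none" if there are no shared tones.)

Ab, Eb

Fb major seventh = Fb, Ab, Cb, Eb.
Abmaj7 = Ab, C, Eb, G.
Shared: Ab, Eb.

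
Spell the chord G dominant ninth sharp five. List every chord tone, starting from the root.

G – B – D♯ – F – A

G dominant ninth sharp five: dominant ninth sharp five on G.
G — root
B — major 3rd
D♯ — augmented 5th
F — minor 7th
A — major 9th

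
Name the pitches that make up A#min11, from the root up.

A# – C# – E# – G# – B# – D#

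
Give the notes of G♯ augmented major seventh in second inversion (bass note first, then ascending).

D## F## G# B#

G♯ augmented major seventh = G#–B#–D##–F##; second inversion → fifth (D##) lowest.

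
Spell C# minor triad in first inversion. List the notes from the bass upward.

In root position, C# minor triad is C-sharp–E–G-sharp.
First inversion puts the third (E) in the bass.

E, G-sharp, C-sharp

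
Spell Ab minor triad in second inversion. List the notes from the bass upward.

In root position, Ab minor triad is A♭–C♭–E♭.
Second inversion puts the fifth (E♭) in the bass.

E♭ A♭ C♭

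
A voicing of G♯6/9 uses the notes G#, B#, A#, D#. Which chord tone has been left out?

E#

The full G♯6/9 chord is G#, B#, D#, E#, A#.
Comparing with the voicing, the major 6th (6th) — E# — is absent.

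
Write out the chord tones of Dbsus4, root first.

Dbsus4: suspended fourth on Db.
Db — root
Gb — perfect 4th
Ab — perfect 5th

Db Gb Ab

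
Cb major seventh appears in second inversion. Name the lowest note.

Cb major seventh = Cb–Eb–Gb–Bb. Second inversion → fifth in the bass = Gb.

Gb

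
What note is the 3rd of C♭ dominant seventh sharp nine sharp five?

E-flat

C♭ dominant seventh sharp nine sharp five is built on C-flat; its 3rd is a major 3rd above the root.
A third above C uses the letter E, and the major 3rd above C-flat is E-flat.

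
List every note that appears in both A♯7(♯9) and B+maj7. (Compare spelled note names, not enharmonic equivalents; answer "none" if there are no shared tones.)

A#

A♯7(♯9): A# C## E# G# B##
B+maj7: B D# F## A#
Common to both → A#.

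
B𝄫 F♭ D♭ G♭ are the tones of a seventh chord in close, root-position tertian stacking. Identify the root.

G♭

Stacking in thirds gives G♭ – B𝄫 – D♭ – F♭, so G♭ is the root — G♭ minor seventh.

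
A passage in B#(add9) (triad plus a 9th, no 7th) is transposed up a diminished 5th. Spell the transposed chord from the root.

A diminished 5th up from B♯ is F♯, so the new chord is F♯ added-ninth.
- root: F♯
- major 3rd: A♯
- perfect 5th: C♯
- major 9th: G♯

F♯ A♯ C♯ G♯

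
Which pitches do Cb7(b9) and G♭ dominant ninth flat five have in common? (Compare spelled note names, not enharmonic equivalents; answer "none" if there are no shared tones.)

Cb7(b9) = Cb, Eb, Gb, Bbb, Dbb.
G♭ dominant ninth flat five = Gb, Bb, Dbb, Fb, Ab.
Shared: Gb, Dbb.

Gb, Dbb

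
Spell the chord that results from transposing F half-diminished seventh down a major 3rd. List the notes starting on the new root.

A major 3rd down from F is D♭, so the new chord is D♭ half-diminished seventh.
- root: D♭
- minor 3rd: F♭
- diminished 5th: A𝄫
- minor 7th: C♭

D♭ – F♭ – A𝄫 – C♭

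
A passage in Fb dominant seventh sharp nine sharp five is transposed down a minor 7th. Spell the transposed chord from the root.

A minor 7th down from Fb is Gb, so the new chord is Gb dominant seventh sharp nine sharp five.
root → Gb
3rd (major 3rd) → Bb
5th (augmented 5th) → D
7th (minor 7th) → Fb
9th (augmented 9th) → A

Gb – Bb – D – Fb – A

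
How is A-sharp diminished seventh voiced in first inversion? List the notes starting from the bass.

C#, E, G, A#

A-sharp diminished seventh = A#–C#–E–G; first inversion → third (C#) lowest.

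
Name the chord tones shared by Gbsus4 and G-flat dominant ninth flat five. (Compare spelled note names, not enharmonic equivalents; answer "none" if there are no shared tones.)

Gb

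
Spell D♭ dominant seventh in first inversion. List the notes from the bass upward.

F – A-flat – C-flat – D-flat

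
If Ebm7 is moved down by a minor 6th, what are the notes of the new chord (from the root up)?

Eb down a minor 6th → G. New chord: G minor seventh.
G — root
Bb — minor 3rd
D — perfect 5th
F — minor 7th

G Bb D F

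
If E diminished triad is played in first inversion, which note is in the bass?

G

E diminished triad = E–G–B-flat. First inversion → third in the bass = G.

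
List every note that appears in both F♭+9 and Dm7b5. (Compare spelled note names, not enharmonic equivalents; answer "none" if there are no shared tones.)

F♭+9 = Fb, Ab, C, Ebb, Gb.
Dm7b5 = D, F, Ab, C.
Shared: Ab, C.

Ab, C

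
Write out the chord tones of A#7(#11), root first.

A#, C##, E#, G#, D##

Root A#, quality dominant seventh sharp eleven:
root → A#
3rd (major 3rd) → C##
5th (perfect 5th) → E#
7th (minor 7th) → G#
11th (augmented 11th) → D##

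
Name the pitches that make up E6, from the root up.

E G♯ B C♯

E6 is a major sixth built on E.
- root: E
- major 3rd: G♯
- perfect 5th: B
- major 6th: C♯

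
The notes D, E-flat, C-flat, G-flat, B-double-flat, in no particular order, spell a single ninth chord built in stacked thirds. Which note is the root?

Arranged so that each adjacent pair is a third by letter name: C-flat – E-flat – G-flat – B-double-flat – D.
The bottom of that stack, C-flat, is the root (this is C-flat dominant seventh sharp nine).

C-flat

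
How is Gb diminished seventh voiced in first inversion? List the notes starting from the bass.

B-double-flat – D-double-flat – F-double-flat – G-flat

Gb diminished seventh = G-flat–B-double-flat–D-double-flat–F-double-flat; first inversion → third (B-double-flat) lowest.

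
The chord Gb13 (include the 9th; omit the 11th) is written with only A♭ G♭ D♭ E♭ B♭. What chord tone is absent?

The full Gb13 chord is G♭, B♭, D♭, F♭, A♭, E♭.
Comparing with the voicing, the minor 7th (7th) — F♭ — is absent.

F♭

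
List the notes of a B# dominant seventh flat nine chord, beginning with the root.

Root B#, quality dominant seventh flat nine:
root → B#
3rd (major 3rd) → D##
5th (perfect 5th) → F##
7th (minor 7th) → A#
9th (minor 9th) → C#

B# – D## – F## – A# – C#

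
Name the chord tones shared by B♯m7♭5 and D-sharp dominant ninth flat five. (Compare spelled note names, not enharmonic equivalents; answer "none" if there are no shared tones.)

D#

B♯m7♭5 = B#, D#, F#, A#.
D-sharp dominant ninth flat five = D#, F##, A, C#, E#.
Shared: D#.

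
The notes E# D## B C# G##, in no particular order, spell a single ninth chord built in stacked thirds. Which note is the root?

C#

Arranged so that each adjacent pair is a third by letter name: C# – E# – G## – B – D##.
The bottom of that stack, C#, is the root (this is C# dominant seventh sharp nine sharp five).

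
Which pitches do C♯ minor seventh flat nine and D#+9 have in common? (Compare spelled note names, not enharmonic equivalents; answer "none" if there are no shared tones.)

C#

C♯ minor seventh flat nine: C# E G# B D
D#+9: D# F## A## C# E#
Common to both → C#.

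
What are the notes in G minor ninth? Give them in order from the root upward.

Root G, quality minor ninth:
Root: G
Minor 3rd (3rd): B-flat
Perfect 5th (5th): D
Minor 7th (7th): F
Major 9th (9th): A

G, B-flat, D, F, A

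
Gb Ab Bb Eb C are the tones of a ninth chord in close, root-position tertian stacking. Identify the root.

Ab

Stacking in thirds gives Ab – C – Eb – Gb – Bb, so Ab is the root — Ab dominant ninth.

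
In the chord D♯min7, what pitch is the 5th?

A#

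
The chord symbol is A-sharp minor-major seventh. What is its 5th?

Root of A-sharp minor-major seventh = A-sharp. The 5th is a perfect 5th: A-sharp up a perfect 5th → E-sharp.

E-sharp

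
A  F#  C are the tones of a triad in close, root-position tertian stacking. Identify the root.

F#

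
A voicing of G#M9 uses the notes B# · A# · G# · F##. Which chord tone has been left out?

The full G#M9 chord is G#, B#, D#, F##, A#.
Comparing with the voicing, the perfect 5th (5th) — D# — is absent.

D#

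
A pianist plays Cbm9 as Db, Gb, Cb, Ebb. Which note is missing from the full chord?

Cbm9 = Cb, Ebb, Gb, Bbb, Db. The voicing lacks the 7th (minor 7th), Bbb.

Bbb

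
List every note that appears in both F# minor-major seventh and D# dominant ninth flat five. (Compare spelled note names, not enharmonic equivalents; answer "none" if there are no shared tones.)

A C-sharp E-sharp

F# minor-major seventh: F-sharp A C-sharp E-sharp
D# dominant ninth flat five: D-sharp F-double-sharp A C-sharp E-sharp
Common to both → A, C-sharp, E-sharp.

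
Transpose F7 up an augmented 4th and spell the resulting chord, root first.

Transposed root: F → B (augmented 4th up). So we spell B dominant seventh:
B — root
D# — major 3rd
F# — perfect 5th
A — minor 7th

B, D#, F#, A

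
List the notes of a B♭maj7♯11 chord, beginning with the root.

Bb, D, F, A, E

B♭maj7♯11 is a major seventh sharp eleven built on Bb.
Root: Bb
Major 3rd (3rd): D
Perfect 5th (5th): F
Major 7th (7th): A
Augmented 11th (11th): E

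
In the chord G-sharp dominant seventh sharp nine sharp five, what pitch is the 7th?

F-sharp

Root of G-sharp dominant seventh sharp nine sharp five = G-sharp. The 7th is a minor 7th: G-sharp up a minor 7th → F-sharp.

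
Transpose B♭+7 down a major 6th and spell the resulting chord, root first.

Bb down a major 6th → Db. New chord: Db augmented seventh.
Db — root
F — major 3rd
A — augmented 5th
Cb — minor 7th

Db, F, A, Cb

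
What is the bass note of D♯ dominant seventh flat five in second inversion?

A

D♯ dominant seventh flat five = D-sharp–F-double-sharp–A–C-sharp. Second inversion → fifth in the bass = A.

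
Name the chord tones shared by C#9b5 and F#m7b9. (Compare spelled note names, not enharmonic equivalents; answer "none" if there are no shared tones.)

C#9b5 = C#, E#, G, B, D#.
F#m7b9 = F#, A, C#, E, G.
Shared: C#, G.

C# G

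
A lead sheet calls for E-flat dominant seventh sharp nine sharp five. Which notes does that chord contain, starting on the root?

Root E-flat, quality dominant seventh sharp nine sharp five:
root → E-flat
3rd (major 3rd) → G
5th (augmented 5th) → B
7th (minor 7th) → D-flat
9th (augmented 9th) → F-sharp

E-flat  G  B  D-flat  F-sharp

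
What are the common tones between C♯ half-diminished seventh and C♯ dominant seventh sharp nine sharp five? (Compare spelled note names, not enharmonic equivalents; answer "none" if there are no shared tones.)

C-sharp, B

C♯ half-diminished seventh: C-sharp E G B
C♯ dominant seventh sharp nine sharp five: C-sharp E-sharp G-double-sharp B D-double-sharp
Common to both → C-sharp, B.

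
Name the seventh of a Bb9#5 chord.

Bb9#5 is built on B♭; its 7th is a minor 7th above the root.
A seventh above B uses the letter A, and the minor 7th above B♭ is A♭.

A♭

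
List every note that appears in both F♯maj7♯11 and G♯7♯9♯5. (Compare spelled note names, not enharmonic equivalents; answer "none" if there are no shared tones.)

F#, B#

F♯maj7♯11: F# A# C# E# B#
G♯7♯9♯5: G# B# D## F# A##
Common to both → F#, B#.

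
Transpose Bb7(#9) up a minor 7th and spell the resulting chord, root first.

Transposed root: B♭ → A♭ (minor 7th up). So we spell A♭ dominant seventh sharp nine:
A♭ — root
C — major 3rd
E♭ — perfect 5th
G♭ — minor 7th
B — augmented 9th

A♭, C, E♭, G♭, B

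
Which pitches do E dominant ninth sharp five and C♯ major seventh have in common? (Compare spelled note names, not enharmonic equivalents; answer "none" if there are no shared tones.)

G#, B#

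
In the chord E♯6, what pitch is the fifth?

B♯

E♯6 is built on E♯; its 5th is a perfect 5th above the root.
A fifth above E uses the letter B, and the perfect 5th above E♯ is B♯.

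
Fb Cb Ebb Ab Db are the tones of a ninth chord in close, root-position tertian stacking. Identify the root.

Db

Stacking in thirds gives Db – Fb – Ab – Cb – Ebb, so Db is the root — Db minor seventh flat nine.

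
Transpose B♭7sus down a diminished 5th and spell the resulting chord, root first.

E, A, B, D

Bb down a diminished 5th → E. New chord: E dominant seventh suspended fourth.
- root: E
- perfect 4th: A
- perfect 5th: B
- minor 7th: D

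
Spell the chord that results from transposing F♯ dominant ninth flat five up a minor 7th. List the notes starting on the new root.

E G-sharp B-flat D F-sharp

A minor 7th up from F-sharp is E, so the new chord is E dominant ninth flat five.
- root: E
- major 3rd: G-sharp
- diminished 5th: B-flat
- minor 7th: D
- major 9th: F-sharp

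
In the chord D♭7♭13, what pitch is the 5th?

Ab

Root of D♭7♭13 = Db. The 5th is a perfect 5th: Db up a perfect 5th → Ab.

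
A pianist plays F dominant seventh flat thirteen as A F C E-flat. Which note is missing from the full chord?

F dominant seventh flat thirteen = F, A, C, E-flat, D-flat. The voicing lacks the 13th (minor 13th), D-flat.

D-flat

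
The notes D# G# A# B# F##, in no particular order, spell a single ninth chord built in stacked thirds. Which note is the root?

G#

Arranged so that each adjacent pair is a third by letter name: G# – B# – D# – F## – A#.
The bottom of that stack, G#, is the root (this is G# major ninth).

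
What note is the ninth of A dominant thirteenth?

A dominant thirteenth is built on A; its 9th is a major 9th above the root.
A second above A uses the letter B, and the major 9th above A is B.

B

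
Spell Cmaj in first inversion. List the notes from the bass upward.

E G C

In root position, Cmaj is C–E–G.
First inversion puts the third (E) in the bass.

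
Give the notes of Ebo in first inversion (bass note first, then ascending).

Ebo = E♭–G♭–B𝄫; first inversion → third (G♭) lowest.

G♭, B𝄫, E♭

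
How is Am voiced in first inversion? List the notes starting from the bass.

In root position, Am is A–C–E.
First inversion puts the third (C) in the bass.

C, E, A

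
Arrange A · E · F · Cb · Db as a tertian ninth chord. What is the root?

Arranged so that each adjacent pair is a third by letter name: Db – F – A – Cb – E.
The bottom of that stack, Db, is the root (this is Db dominant seventh sharp nine sharp five).

Db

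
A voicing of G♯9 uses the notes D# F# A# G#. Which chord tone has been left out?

G♯9 = G#, B#, D#, F#, A#. The voicing lacks the 3rd (major 3rd), B#.

B#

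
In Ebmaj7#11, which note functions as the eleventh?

Ebmaj7#11 is built on E♭; its 11th is an augmented 11th above the root.
A fourth above E uses the letter A, and the augmented 11th above E♭ is A.

A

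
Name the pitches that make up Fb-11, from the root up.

Fb-11: minor eleventh on Fb.
Root: Fb
Minor 3rd (3rd): Abb
Perfect 5th (5th): Cb
Minor 7th (7th): Ebb
Major 9th (9th): Gb
Perfect 11th (11th): Bbb

Fb, Abb, Cb, Ebb, Gb, Bbb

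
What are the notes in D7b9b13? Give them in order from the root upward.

D – F# – A – C – Eb – Bb

D7b9b13: dominant seventh flat nine flat thirteen on D.
- root: D
- major 3rd: F#
- perfect 5th: A
- minor 7th: C
- minor 9th: Eb
- minor 13th: Bb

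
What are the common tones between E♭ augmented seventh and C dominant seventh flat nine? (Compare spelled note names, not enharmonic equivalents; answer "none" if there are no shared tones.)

E♭ augmented seventh = E-flat, G, B, D-flat.
C dominant seventh flat nine = C, E, G, B-flat, D-flat.
Shared: G, D-flat.

G – D-flat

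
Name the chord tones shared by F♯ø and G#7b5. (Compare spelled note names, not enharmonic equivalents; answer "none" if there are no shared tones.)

F♯

F♯ø: F♯ A C E
G#7b5: G♯ B♯ D F♯
Common to both → F♯.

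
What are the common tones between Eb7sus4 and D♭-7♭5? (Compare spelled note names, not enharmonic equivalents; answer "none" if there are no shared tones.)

Eb7sus4 = Eb, Ab, Bb, Db.
D♭-7♭5 = Db, Fb, Abb, Cb.
Shared: Db.

Db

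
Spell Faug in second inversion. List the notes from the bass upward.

C# – F – A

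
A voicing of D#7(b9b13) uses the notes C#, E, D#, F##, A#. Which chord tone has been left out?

B

The full D#7(b9b13) chord is D#, F##, A#, C#, E, B.
Comparing with the voicing, the minor 13th (13th) — B — is absent.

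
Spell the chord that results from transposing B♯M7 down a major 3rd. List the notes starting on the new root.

G#, B#, D#, F##

B# down a major 3rd → G#. New chord: G# major seventh.
- root: G#
- major 3rd: B#
- perfect 5th: D#
- major 7th: F##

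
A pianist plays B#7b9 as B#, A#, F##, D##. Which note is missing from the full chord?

The full B#7b9 chord is B#, D##, F##, A#, C#.
Comparing with the voicing, the minor 9th (9th) — C# — is absent.

C#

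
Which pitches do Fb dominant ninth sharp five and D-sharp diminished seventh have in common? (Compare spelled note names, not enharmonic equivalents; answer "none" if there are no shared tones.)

C

Fb dominant ninth sharp five = F-flat, A-flat, C, E-double-flat, G-flat.
D-sharp diminished seventh = D-sharp, F-sharp, A, C.
Shared: C.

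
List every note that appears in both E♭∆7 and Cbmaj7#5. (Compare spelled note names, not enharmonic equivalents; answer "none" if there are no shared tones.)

E♭ G B♭

E♭∆7 = E♭, G, B♭, D.
Cbmaj7#5 = C♭, E♭, G, B♭.
Shared: E♭, G, B♭.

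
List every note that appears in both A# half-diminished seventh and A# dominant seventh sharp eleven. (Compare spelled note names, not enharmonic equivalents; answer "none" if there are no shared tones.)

A-sharp G-sharp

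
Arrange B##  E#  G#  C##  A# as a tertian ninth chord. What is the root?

Stacking in thirds gives A# – C## – E# – G# – B##, so A# is the root — A# dominant seventh sharp nine.

A#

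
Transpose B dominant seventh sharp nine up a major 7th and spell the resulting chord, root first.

B up a major 7th → A-sharp. New chord: A-sharp dominant seventh sharp nine.
- root: A-sharp
- major 3rd: C-double-sharp
- perfect 5th: E-sharp
- minor 7th: G-sharp
- augmented 9th: B-double-sharp

A-sharp – C-double-sharp – E-sharp – G-sharp – B-double-sharp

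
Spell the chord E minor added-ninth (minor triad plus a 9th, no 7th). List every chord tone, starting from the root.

E G B F-sharp

Root E, quality minor added-ninth:
root → E
3rd (minor 3rd) → G
5th (perfect 5th) → B
9th (major 9th) → F-sharp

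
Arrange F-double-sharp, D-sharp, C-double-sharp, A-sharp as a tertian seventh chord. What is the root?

D-sharp

Arranged so that each adjacent pair is a third by letter name: D-sharp – F-double-sharp – A-sharp – C-double-sharp.
The bottom of that stack, D-sharp, is the root (this is D-sharp major seventh).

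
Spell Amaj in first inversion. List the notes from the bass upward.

C#, E, A

Amaj = A–C#–E; first inversion → third (C#) lowest.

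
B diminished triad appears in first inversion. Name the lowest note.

D

B diminished triad = B–D–F. First inversion → third in the bass = D.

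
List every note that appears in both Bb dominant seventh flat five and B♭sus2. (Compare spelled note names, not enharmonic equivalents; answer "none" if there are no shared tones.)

Bb dominant seventh flat five = Bb, D, Fb, Ab.
B♭sus2 = Bb, C, F.
Shared: Bb.

Bb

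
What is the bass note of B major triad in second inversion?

F-sharp

B major triad = B–D-sharp–F-sharp. Second inversion → fifth in the bass = F-sharp.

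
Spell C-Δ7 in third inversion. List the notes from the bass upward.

C-Δ7 = C–Eb–G–B; third inversion → seventh (B) lowest.

B  C  Eb  G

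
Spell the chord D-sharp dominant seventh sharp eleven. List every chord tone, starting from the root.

D#, F##, A#, C#, G##

D-sharp dominant seventh sharp eleven is a dominant seventh sharp eleven built on D#.
D# — root
F## — major 3rd
A# — perfect 5th
C# — minor 7th
G## — augmented 11th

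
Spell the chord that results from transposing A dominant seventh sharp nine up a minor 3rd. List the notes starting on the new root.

A up a minor 3rd → C. New chord: C dominant seventh sharp nine.
root → C
3rd (major 3rd) → E
5th (perfect 5th) → G
7th (minor 7th) → Bb
9th (augmented 9th) → D#

C – E – G – Bb – D#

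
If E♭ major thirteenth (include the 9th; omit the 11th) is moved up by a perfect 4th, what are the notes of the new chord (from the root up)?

Ab C Eb G Bb F

A perfect 4th up from Eb is Ab, so the new chord is Ab major thirteenth.
root → Ab
3rd (major 3rd) → C
5th (perfect 5th) → Eb
7th (major 7th) → G
9th (major 9th) → Bb
13th (major 13th) → F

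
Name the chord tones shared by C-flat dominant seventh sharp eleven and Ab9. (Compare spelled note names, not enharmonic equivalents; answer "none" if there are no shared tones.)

Eb – Gb

C-flat dominant seventh sharp eleven: Cb Eb Gb Bbb F
Ab9: Ab C Eb Gb Bb
Common to both → Eb, Gb.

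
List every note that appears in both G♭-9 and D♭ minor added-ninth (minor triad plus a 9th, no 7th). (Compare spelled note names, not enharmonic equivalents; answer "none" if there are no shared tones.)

D♭  F♭  A♭

G♭-9 = G♭, B𝄫, D♭, F♭, A♭.
D♭ minor added-ninth = D♭, F♭, A♭, E♭.
Shared: D♭, F♭, A♭.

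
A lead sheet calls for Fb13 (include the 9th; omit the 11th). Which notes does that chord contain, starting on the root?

F♭, A♭, C♭, E𝄫, G♭, D♭

Fb13: dominant thirteenth on F♭.
Root: F♭
Major 3rd (3rd): A♭
Perfect 5th (5th): C♭
Minor 7th (7th): E𝄫
Major 9th (9th): G♭
Major 13th (13th): D♭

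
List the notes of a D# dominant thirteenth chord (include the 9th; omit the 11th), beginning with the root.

D# dominant thirteenth: dominant thirteenth on D♯.
- root: D♯
- major 3rd: F𝄪
- perfect 5th: A♯
- minor 7th: C♯
- major 9th: E♯
- major 13th: B♯

D♯, F𝄪, A♯, C♯, E♯, B♯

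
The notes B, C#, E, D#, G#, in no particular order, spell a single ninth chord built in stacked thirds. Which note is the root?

C#

Stacking in thirds gives C# – E – G# – B – D#, so C# is the root — C# minor ninth.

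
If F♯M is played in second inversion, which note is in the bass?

C#

F♯M = F#–A#–C#. Second inversion → fifth in the bass = C#.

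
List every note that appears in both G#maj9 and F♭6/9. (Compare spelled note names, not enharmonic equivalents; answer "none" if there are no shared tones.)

G#maj9: G# B# D# F## A#
F♭6/9: Fb Ab Cb Db Gb
Common to both → none.

none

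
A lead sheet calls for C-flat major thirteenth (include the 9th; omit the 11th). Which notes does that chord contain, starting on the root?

Cb  Eb  Gb  Bb  Db  Ab

C-flat major thirteenth is a major thirteenth built on Cb.
Root: Cb
Major 3rd (3rd): Eb
Perfect 5th (5th): Gb
Major 7th (7th): Bb
Major 9th (9th): Db
Major 13th (13th): Ab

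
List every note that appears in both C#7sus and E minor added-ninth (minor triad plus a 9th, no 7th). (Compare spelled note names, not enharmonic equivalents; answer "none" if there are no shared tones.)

F#, B

C#7sus: C# F# G# B
E minor added-ninth: E G B F#
Common to both → F#, B.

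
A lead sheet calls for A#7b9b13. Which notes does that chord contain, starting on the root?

A♯  C𝄪  E♯  G♯  B  F♯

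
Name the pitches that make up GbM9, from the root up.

G♭, B♭, D♭, F, A♭

GbM9 is a major ninth built on G♭.
Root: G♭
Major 3rd (3rd): B♭
Perfect 5th (5th): D♭
Major 7th (7th): F
Major 9th (9th): A♭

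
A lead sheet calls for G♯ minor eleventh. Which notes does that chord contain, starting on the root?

G-sharp, B, D-sharp, F-sharp, A-sharp, C-sharp

G♯ minor eleventh is a minor eleventh built on G-sharp.
Root: G-sharp
Minor 3rd (3rd): B
Perfect 5th (5th): D-sharp
Minor 7th (7th): F-sharp
Major 9th (9th): A-sharp
Perfect 11th (11th): C-sharp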